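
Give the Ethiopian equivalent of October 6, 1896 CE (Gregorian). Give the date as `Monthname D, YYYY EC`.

Julian Day Number of the source date = 2413839.
Converting JDN 2413839 to the Ethiopian calendar gives 27 Meskerem 1889 EC.

Meskerem 27, 1889 EC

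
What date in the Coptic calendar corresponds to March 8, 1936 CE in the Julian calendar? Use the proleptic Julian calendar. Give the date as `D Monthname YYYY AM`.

Julian Day Number of the source date = 2428249.
Converting JDN 2428249 to the Coptic calendar gives 12 Paremhat 1652 AM.

12 Paremhat 1652 AM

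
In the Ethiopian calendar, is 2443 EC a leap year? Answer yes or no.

yes

2443 mod 4 = 3; in the Ethiopian calendar a year is leap when year mod 4 = 3, so it is a leap year.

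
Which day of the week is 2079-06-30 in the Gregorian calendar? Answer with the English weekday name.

2480580 ≡ 4 (mod 7); counting from Monday = 0 gives Friday.

Friday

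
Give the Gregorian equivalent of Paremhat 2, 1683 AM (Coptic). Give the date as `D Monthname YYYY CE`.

11 March 1967 CE

Julian Day Number of the source date = 2439561.
Converting JDN 2439561 to the Gregorian calendar gives 11 March 1967 CE.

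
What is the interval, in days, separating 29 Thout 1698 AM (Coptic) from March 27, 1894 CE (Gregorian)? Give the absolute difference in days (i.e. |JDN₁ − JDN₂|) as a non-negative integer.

First date → JDN 2444887; second date → JDN 2412915.
The interval is |2444887 − 2412915| = 31972 days.

31972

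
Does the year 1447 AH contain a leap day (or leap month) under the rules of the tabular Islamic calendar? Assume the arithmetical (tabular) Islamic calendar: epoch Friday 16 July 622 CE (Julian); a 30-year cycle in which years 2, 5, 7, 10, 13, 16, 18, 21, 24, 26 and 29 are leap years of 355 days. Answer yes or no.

Year 1447 AH is year 7 of its 30-year cycle; leap positions are 2, 5, 7, 10, 13, 16, 18, 21, 24, 26, 29, so it is a leap year (355 days).

yes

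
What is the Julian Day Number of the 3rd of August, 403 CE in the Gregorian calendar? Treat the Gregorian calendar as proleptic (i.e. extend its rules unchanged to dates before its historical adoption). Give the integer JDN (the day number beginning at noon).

JDN 2400001 is 17 November 1858 CE (Gregorian), MJD 0; the target day is −531534 days from there, so JDN = 1868467.

1868467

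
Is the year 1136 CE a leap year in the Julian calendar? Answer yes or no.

1136 mod 4 = 0, so it is a leap year in the Julian calendar.

yes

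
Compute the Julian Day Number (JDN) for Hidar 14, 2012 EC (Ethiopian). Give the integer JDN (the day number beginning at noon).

2458812

Equivalently 24 November 2019 (Gregorian).
JDN 2400001 is 17 November 1858 CE (Gregorian), MJD 0; the target day is +58811 days from there, so JDN = 2458812.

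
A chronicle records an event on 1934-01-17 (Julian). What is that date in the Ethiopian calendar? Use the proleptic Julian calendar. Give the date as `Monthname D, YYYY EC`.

Tir 22, 1926 EC

Julian Day Number of the source date = 2427468.
Converting JDN 2427468 to the Ethiopian calendar gives 22 Tir 1926 EC.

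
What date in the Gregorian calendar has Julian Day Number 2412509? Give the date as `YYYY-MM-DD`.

1893-02-14

Counting from JDN 2299161 = 15 Oct 1582 gives an offset of 113348 days.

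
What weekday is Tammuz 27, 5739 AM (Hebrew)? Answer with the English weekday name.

In the Gregorian calendar this is 22 July 1979 (JDN 2444077).
JDN 2444077 mod 7 = 6, and JDN 0 was a Monday, so this is a Sunday.

Sunday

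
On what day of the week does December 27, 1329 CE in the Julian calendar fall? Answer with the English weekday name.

Wednesday

This is JDN 2206836 (4 January 1330 Gregorian).
2206836 ≡ 2 (mod 7); counting from Monday = 0 gives Wednesday.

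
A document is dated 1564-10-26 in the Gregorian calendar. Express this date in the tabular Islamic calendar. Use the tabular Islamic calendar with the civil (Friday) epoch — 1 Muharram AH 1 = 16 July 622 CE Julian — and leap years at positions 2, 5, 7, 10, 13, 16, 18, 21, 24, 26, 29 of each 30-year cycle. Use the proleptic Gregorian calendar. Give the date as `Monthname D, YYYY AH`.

Julian Day Number of the source date = 2292598.
Converting JDN 2292598 to the tabular Islamic calendar gives 10 Rabi' al-Awwal 972 AH.

Rabi' al-Awwal 10, 972 AH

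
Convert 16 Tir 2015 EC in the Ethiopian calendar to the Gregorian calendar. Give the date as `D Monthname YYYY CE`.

Julian Day Number of the source date = 2459969.
Converting JDN 2459969 to the Gregorian calendar gives 24 January 2023 CE.

24 January 2023 CE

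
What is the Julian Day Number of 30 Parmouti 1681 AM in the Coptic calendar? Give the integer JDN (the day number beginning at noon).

2438889

In the Gregorian calendar the same day is 8 May 1965.
JDN 2299161 is 15 October 1582 CE (Gregorian); the target day is +139728 days from there, so JDN = 2438889.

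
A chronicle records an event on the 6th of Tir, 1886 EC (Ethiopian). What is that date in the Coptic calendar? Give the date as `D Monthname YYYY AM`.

6 Tobi 1610 AM

Both dates share Julian Day Number 2412842; in the Coptic calendar that is 6 Tobi 1610 AM.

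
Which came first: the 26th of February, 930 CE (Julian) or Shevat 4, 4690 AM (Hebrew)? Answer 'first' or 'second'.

second

First date → JDN 2060797; second date → JDN 2060747.
JDN 2060747 < JDN 2060797, so the second date is earlier.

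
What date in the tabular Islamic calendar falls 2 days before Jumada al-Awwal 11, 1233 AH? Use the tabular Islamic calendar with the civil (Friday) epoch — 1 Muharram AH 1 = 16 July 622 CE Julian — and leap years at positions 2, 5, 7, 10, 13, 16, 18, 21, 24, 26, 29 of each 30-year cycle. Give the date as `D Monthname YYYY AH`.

Counting 2 days back from JDN 2385148 reaches JDN 2385146, which is 9 Jumada al-Awwal 1233 AH.

9 Jumada al-Awwal 1233 AH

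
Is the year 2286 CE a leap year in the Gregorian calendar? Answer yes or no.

2286 is not divisible by 4, so it is a common year.

no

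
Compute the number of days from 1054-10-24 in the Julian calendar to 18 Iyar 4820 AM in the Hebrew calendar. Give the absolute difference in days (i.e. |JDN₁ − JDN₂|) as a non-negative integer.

2006

JDN of the first date = 2106328.
JDN of the second date = 2108334.
|2108334 − 2106328| = 2006.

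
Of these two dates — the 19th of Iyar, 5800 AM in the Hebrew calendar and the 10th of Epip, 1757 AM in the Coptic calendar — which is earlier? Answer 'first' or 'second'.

The two dates have Julian Day Numbers 2466277 and 2466718 respectively.
Since 2466277 < 2466718, the first date comes first.

first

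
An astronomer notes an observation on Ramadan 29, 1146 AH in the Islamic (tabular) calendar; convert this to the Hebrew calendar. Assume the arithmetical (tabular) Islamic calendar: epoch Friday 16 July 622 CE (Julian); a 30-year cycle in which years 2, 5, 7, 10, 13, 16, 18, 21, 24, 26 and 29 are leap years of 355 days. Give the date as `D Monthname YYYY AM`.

30 Adar I 5494 AM

Both dates share Julian Day Number 2354454; in the Hebrew calendar that is 30 Adar I 5494 AM.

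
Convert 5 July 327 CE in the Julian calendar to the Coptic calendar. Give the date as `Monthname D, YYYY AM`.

Epip 11, 43 AM

Both dates share Julian Day Number 1840680; in the Coptic calendar that is 11 Epip 43 AM.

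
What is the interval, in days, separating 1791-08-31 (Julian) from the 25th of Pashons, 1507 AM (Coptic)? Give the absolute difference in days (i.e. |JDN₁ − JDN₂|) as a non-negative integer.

103

JDN of the first date = 2375463.
JDN of the second date = 2375360.
|2375360 − 2375463| = 103.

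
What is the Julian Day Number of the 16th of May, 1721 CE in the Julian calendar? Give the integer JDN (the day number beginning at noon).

2349789

In the Gregorian calendar the same day is 27 May 1721.
JDN 2299161 is 15 October 1582 CE (Gregorian); the target day is +50628 days from there, so JDN = 2349789.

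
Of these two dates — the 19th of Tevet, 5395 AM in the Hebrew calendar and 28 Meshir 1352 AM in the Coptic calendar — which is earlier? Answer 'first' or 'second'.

The two dates have Julian Day Numbers 2318240 and 2318660 respectively.
Since 2318240 < 2318660, the first date comes first.

first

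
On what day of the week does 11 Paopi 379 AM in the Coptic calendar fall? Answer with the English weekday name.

Saturday

Equivalently 11 October 662 Gregorian, JDN 1963134.
Since JDN mod 7 = 5 (0 = Monday), the day is Saturday.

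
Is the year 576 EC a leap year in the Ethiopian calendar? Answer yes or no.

576 mod 4 = 0; in the Ethiopian calendar a year is leap when year mod 4 = 3, so it is a common year.

no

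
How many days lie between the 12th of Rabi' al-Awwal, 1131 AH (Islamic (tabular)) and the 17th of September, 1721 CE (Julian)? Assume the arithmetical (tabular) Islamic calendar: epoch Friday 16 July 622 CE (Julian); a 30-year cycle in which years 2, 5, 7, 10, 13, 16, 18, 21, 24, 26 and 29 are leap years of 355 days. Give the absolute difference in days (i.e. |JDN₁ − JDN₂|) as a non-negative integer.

JDN of the first date = 2348944.
JDN of the second date = 2349913.
|2349913 − 2348944| = 969.

969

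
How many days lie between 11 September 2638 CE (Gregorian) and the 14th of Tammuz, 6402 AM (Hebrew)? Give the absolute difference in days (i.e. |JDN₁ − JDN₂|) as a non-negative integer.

1392

First date → JDN 2684823; second date → JDN 2686215.
The interval is |2684823 − 2686215| = 1392 days.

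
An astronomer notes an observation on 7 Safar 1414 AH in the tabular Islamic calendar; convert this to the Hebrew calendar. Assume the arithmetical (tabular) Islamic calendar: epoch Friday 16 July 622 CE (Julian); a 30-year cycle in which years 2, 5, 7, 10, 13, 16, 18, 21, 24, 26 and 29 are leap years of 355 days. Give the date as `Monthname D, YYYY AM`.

Av 9, 5753 AM

Both dates share Julian Day Number 2449196; in the Hebrew calendar that is 9 Av 5753 AM.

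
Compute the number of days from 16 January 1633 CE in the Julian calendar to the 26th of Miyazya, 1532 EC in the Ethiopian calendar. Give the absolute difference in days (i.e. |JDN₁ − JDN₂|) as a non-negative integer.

33873

JDN of the first date = 2317527.
JDN of the second date = 2283654.
|2283654 − 2317527| = 33873.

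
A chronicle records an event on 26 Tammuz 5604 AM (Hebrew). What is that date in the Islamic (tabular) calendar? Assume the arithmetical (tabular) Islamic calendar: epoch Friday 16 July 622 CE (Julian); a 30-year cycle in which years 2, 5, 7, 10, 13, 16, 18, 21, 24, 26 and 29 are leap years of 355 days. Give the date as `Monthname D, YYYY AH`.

Jumada al-Thani 26, 1260 AH

Both dates share Julian Day Number 2394761; in the tabular Islamic calendar that is 26 Jumada al-Thani 1260 AH.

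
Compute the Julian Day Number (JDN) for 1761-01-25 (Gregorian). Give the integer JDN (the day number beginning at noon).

JDN 2299161 is 15 October 1582 CE (Gregorian); the target day is +65116 days from there, so JDN = 2364277.

2364277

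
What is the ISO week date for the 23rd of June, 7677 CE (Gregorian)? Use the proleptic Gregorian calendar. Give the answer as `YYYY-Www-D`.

The weekday is Wednesday (ISO weekday 3).
That Wednesday belongs to ISO week 25 of ISO year 7677.

7677-W25-3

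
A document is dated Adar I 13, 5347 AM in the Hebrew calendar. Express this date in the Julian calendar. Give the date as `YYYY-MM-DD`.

1587-02-11

Julian Day Number of the source date = 2300751.
Converting JDN 2300751 to the Julian calendar gives 11 February 1587 CE.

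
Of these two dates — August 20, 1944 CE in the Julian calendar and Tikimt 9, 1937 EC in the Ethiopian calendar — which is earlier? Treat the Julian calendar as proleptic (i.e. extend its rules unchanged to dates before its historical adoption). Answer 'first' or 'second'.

The two dates have Julian Day Numbers 2431336 and 2431383 respectively.
Since 2431336 < 2431383, the first date comes first.

first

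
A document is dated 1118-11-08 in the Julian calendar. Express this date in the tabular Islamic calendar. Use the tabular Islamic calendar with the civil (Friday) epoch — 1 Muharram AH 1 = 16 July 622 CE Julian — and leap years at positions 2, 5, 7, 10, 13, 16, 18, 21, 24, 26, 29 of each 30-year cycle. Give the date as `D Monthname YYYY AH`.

22 Rajab 512 AH

The source date corresponds to 15 November 1118 in the proleptic Gregorian calendar (JDN 2129719).
That day falls on 22 Rajab 512 AH in the tabular Islamic calendar.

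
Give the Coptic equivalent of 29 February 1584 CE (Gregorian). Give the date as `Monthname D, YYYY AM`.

Meshir 24, 1300 AM

Both dates share Julian Day Number 2299663; in the Coptic calendar that is 24 Meshir 1300 AM.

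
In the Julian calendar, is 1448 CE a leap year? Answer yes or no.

yes

1448 mod 4 = 0, so it is a leap year in the Julian calendar.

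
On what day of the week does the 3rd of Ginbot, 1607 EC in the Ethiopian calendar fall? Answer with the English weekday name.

Friday

This is JDN 2311054 (8 May 1615 Gregorian).
JDN 2311054 mod 7 = 4, and JDN 0 was a Monday, so this is a Friday.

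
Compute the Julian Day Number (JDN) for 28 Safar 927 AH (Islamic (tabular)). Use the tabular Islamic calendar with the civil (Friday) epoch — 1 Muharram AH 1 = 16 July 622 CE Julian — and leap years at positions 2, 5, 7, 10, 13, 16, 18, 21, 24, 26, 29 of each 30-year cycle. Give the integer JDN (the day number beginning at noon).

2276641

Equivalently 17 February 1521 (proleptic Gregorian).
JDN 2299161 is 15 October 1582 CE (Gregorian); the target day is −22520 days from there, so JDN = 2276641.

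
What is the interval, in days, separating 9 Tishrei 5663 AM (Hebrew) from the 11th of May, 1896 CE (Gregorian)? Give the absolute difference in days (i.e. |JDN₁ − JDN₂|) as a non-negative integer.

JDN of the first date = 2416033.
JDN of the second date = 2413691.
|2413691 − 2416033| = 2342.

2342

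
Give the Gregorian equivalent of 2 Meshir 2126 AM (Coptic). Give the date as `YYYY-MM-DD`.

2410-02-12

Julian Day Number of the source date = 2601337.
Converting JDN 2601337 to the Gregorian calendar gives 12 February 2410 CE.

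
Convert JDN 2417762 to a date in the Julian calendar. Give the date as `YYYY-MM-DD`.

1907-06-22

The Gregorian equivalent of JDN 2417762 is 5 July 1907.
In the Julian calendar that day is 1907-06-22.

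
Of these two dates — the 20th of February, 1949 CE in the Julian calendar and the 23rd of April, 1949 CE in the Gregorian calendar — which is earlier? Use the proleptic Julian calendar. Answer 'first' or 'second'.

first

The two dates have Julian Day Numbers 2432981 and 2433030 respectively.
Since 2432981 < 2433030, the first date comes first.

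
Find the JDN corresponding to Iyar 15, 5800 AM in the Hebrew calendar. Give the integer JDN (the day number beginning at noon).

Equivalently 28 April 2040 (Gregorian).
JDN 2299161 is 15 October 1582 CE (Gregorian); the target day is +167112 days from there, so JDN = 2466273.

2466273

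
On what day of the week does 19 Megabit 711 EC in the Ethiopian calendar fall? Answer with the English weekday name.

This is JDN 1983746 (19 March 719 Gregorian).
Since JDN mod 7 = 2 (0 = Monday), the day is Wednesday.

Wednesday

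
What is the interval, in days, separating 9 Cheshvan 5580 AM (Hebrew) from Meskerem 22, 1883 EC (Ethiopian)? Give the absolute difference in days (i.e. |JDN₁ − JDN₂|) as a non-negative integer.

First date → JDN 2385736; second date → JDN 2411642.
The interval is |2385736 − 2411642| = 25906 days.

25906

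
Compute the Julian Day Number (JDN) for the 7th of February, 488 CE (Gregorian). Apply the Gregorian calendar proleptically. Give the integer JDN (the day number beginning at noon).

JDN 2299161 is 15 October 1582 CE (Gregorian); the target day is −399825 days from there, so JDN = 1899336.

1899336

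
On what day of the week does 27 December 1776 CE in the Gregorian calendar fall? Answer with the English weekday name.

Friday

JDN 2370092 mod 7 = 4, and JDN 0 was a Monday, so this is a Friday.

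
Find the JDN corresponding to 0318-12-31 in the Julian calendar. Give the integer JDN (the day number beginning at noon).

1837572

Equivalently 1 January 319 (proleptic Gregorian).
JDN 2299161 is 15 October 1582 CE (Gregorian); the target day is −461589 days from there, so JDN = 1837572.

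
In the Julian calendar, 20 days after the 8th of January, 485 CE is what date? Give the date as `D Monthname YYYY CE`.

28 January 485 CE

Counting 20 days forward from JDN 1898212 reaches JDN 1898232, which is 28 January 485 CE.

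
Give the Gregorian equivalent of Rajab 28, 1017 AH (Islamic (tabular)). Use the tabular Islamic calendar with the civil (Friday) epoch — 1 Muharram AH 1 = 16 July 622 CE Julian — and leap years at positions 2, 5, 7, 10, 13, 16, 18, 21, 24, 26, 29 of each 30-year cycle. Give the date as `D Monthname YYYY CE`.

Both dates share Julian Day Number 2308681; in the Gregorian calendar that is 7 November 1608 CE.

7 November 1608 CE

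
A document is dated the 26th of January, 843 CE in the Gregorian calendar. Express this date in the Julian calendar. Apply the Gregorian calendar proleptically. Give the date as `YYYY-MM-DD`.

At this point the Julian calendar is 4 days behind the Gregorian.
26 January 843 Gregorian − 4 days → 22 January 843 Julian.

0843-01-22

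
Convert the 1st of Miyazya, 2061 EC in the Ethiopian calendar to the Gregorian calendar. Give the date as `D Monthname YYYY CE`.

9 April 2069 CE

Both dates share Julian Day Number 2476846; in the Gregorian calendar that is 9 April 2069 CE.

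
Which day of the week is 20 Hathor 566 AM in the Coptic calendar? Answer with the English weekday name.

This is JDN 2031475 (20 November 849 Gregorian).
2031475 ≡ 5 (mod 7); counting from Monday = 0 gives Saturday.

Saturday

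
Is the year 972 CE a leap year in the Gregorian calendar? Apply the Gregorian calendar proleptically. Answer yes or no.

972 is divisible by 4 and not by 100, so it is a leap year.

yes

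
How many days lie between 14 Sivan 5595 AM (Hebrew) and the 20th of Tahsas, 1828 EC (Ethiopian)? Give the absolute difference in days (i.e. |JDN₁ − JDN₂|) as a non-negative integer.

First date → JDN 2391441; second date → JDN 2391642.
The interval is |2391441 − 2391642| = 201 days.

201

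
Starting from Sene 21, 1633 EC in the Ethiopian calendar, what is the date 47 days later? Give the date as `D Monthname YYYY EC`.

8 Nehase 1633 EC

JDN of Sene 21, 1633 EC = 2320599.
2320599 + 47 = 2320646.
JDN 2320646 in the Ethiopian calendar is 8 Nehase 1633 EC.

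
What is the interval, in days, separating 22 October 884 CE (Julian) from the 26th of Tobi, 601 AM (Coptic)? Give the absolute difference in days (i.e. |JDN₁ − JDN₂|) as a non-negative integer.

JDN of the first date = 2044234.
JDN of the second date = 2044325.
|2044325 − 2044234| = 91.

91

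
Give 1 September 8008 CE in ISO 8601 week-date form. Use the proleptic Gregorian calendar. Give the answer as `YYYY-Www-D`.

8008-W36-1

The weekday is Monday (ISO weekday 1).
That Monday belongs to ISO week 36 of ISO year 8008.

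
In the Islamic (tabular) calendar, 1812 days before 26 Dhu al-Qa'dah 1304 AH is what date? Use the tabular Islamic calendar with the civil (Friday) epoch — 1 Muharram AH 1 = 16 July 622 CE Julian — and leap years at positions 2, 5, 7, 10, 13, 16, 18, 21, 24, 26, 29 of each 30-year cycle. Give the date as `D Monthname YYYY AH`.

The starting date is JDN 2410500; 2410500 − 1812 = 2408688.
JDN 2408688 corresponds to 15 Shawwal 1299 AH.

15 Shawwal 1299 AH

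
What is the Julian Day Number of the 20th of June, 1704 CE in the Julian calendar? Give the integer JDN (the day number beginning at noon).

2343615

In the Gregorian calendar the same day is 1 July 1704.
JDN 2299161 is 15 October 1582 CE (Gregorian); the target day is +44454 days from there, so JDN = 2343615.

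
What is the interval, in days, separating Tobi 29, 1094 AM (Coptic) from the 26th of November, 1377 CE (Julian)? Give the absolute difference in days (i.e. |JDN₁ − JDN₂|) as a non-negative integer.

First date → JDN 2224396; second date → JDN 2224337.
The interval is |2224396 − 2224337| = 59 days.

59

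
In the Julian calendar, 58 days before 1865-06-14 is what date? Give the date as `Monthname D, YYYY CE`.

The starting date is JDN 2402414; 2402414 − 58 = 2402356.
JDN 2402356 corresponds to April 17, 1865 CE.

April 17, 1865 CE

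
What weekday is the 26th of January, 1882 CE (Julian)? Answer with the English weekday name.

Tuesday

Equivalently 7 February 1882 Gregorian, JDN 2408484.
2408484 ≡ 1 (mod 7); counting from Monday = 0 gives Tuesday.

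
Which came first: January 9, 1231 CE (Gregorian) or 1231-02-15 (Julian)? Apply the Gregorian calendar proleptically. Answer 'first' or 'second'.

Converting both to JDN: 2170682 vs 2170726; the smaller is the first.

first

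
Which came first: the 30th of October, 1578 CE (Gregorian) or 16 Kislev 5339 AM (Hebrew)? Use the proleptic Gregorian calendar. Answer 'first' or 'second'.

Converting both to JDN: 2297715 vs 2297741; the smaller is the first.

first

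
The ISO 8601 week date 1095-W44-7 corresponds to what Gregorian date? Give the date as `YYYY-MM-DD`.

ISO week 1 of 1095 is the week containing the first Thursday of 1095.
Week 44, day 7 (Sunday) lands on 1095-11-03.

1095-11-03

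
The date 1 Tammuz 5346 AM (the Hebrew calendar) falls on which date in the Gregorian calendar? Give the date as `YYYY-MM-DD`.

1586-06-17

Both dates share Julian Day Number 2300502; in the Gregorian calendar that is 17 June 1586 CE.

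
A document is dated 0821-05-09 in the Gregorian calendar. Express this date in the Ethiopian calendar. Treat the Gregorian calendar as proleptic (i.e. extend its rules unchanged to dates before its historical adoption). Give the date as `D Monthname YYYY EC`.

Both dates share Julian Day Number 2021053; in the Ethiopian calendar that is 10 Ginbot 813 EC.

10 Ginbot 813 EC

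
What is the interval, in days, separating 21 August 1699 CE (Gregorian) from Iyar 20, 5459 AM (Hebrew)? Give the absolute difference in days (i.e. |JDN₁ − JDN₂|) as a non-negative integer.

94

First date → JDN 2341840; second date → JDN 2341746.
The interval is |2341840 − 2341746| = 94 days.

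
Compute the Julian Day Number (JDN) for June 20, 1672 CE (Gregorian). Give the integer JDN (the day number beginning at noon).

2331917

JDN 2451545 is 1 January 2000 CE (Gregorian); the target day is −119628 days from there, so JDN = 2331917.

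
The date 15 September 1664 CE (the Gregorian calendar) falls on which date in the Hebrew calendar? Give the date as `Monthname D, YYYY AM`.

Elul 25, 5424 AM

Both dates share Julian Day Number 2329082; in the Hebrew calendar that is 25 Elul 5424 AM.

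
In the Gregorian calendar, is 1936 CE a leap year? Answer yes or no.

yes

1936 is divisible by 4 and not by 100, so it is a leap year.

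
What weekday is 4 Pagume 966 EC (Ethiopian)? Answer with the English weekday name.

Thursday

Equivalently 1 September 974 Gregorian, JDN 2077050.
2077050 ≡ 3 (mod 7); counting from Monday = 0 gives Thursday.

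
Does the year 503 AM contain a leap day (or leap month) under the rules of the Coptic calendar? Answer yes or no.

503 mod 4 = 3; in the Coptic calendar a year is leap when year mod 4 = 3, so it is a leap year.

yes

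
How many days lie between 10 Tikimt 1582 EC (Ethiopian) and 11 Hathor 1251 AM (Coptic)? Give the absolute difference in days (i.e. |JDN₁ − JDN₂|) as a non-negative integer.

First date → JDN 2301720; second date → JDN 2281662.
The interval is |2301720 − 2281662| = 20058 days.

20058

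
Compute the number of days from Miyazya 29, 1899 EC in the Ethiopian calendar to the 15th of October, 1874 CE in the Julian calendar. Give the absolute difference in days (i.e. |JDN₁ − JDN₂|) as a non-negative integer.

11879

First date → JDN 2417703; second date → JDN 2405824.
The interval is |2417703 − 2405824| = 11879 days.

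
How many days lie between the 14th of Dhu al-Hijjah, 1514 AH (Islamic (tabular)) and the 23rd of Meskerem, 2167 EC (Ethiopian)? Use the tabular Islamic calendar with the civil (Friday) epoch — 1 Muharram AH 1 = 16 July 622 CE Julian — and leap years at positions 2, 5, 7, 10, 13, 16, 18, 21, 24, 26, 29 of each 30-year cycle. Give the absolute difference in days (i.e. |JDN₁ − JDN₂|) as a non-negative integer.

First date → JDN 2484935; second date → JDN 2515374.
The interval is |2484935 − 2515374| = 30439 days.

30439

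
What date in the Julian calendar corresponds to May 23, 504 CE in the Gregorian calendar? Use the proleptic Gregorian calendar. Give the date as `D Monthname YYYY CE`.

At this point the Julian calendar is 2 days behind the Gregorian.
23 May 504 Gregorian − 2 days → 21 May 504 Julian.

21 May 504 CE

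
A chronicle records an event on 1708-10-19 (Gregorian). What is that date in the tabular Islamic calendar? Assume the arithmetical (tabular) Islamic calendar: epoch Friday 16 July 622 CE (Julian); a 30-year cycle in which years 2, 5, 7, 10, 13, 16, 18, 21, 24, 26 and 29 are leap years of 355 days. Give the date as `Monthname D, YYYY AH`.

Julian Day Number of the source date = 2345186.
Converting JDN 2345186 to the tabular Islamic calendar gives 4 Sha'ban 1120 AH.

Sha'ban 4, 1120 AH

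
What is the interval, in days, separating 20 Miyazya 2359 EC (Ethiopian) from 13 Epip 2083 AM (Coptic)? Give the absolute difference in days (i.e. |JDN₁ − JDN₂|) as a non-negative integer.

JDN of the first date = 2585709.
JDN of the second date = 2585792.
|2585792 − 2585709| = 83.

83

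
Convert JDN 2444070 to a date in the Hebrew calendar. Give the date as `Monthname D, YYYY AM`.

The Gregorian equivalent of JDN 2444070 is 15 July 1979.
In the Hebrew calendar that day is Tammuz 20, 5739 AM.

Tammuz 20, 5739 AM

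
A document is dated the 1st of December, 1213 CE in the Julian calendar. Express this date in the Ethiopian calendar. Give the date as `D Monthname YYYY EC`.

Both dates share Julian Day Number 2164441; in the Ethiopian calendar that is 5 Tahsas 1206 EC.

5 Tahsas 1206 EC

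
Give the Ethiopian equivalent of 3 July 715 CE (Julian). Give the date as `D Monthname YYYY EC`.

The source date corresponds to 7 July 715 in the proleptic Gregorian calendar (JDN 1982395).
That day falls on 9 Hamle 707 EC in the Ethiopian calendar.

9 Hamle 707 EC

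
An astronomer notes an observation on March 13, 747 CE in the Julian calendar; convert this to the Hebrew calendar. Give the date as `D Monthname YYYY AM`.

27 Adar 4507 AM

Both dates share Julian Day Number 1993971; in the Hebrew calendar that is 27 Adar 4507 AM.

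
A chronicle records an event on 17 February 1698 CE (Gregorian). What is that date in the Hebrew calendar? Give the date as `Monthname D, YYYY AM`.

Julian Day Number of the source date = 2341290.
Converting JDN 2341290 to the Hebrew calendar gives 6 Adar 5458 AM.

Adar 6, 5458 AM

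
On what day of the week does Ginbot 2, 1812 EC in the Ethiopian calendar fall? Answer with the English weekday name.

This is JDN 2385930 (9 May 1820 Gregorian).
2385930 ≡ 1 (mod 7); counting from Monday = 0 gives Tuesday.

Tuesday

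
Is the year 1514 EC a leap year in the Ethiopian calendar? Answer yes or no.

no

1514 mod 4 = 2; in the Ethiopian calendar a year is leap when year mod 4 = 3, so it is a common year.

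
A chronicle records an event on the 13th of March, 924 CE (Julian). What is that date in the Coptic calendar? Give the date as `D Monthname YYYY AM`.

Julian Day Number of the source date = 2058621.
Converting JDN 2058621 to the Coptic calendar gives 17 Paremhat 640 AM.

17 Paremhat 640 AM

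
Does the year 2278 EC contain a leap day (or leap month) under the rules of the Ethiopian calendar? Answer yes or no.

no

2278 mod 4 = 2; in the Ethiopian calendar a year is leap when year mod 4 = 3, so it is a common year.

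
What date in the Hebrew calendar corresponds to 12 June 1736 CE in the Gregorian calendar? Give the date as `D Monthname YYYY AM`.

Both dates share Julian Day Number 2355284; in the Hebrew calendar that is 3 Tammuz 5496 AM.

3 Tammuz 5496 AM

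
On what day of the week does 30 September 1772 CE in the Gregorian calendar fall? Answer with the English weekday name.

Wednesday

JDN 2368543 mod 7 = 2, and JDN 0 was a Monday, so this is a Wednesday.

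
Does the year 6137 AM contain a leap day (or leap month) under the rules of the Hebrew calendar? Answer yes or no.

Hebrew year 6137 is year 19 of its 19-year Metonic cycle; leap years are at positions 3, 6, 8, 11, 14, 17, 19, so it is a leap year (13 months).

yes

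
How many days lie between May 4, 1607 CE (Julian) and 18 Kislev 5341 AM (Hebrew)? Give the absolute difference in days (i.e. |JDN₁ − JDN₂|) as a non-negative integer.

9656

JDN of the first date = 2308138.
JDN of the second date = 2298482.
|2298482 − 2308138| = 9656.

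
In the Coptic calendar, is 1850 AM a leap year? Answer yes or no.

1850 mod 4 = 2; in the Coptic calendar a year is leap when year mod 4 = 3, so it is a common year.

no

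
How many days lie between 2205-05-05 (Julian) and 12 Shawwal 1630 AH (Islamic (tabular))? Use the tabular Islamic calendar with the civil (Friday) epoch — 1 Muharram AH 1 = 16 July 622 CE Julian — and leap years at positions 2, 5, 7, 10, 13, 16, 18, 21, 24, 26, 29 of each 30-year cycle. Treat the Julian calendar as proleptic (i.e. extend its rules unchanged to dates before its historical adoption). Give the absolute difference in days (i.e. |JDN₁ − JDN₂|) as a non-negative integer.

JDN of the first date = 2526559.
JDN of the second date = 2525980.
|2525980 − 2526559| = 579.

579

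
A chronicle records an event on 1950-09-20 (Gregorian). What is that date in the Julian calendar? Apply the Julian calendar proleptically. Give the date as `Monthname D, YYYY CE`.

September 7, 1950 CE

At this point the Julian calendar is 13 days behind the Gregorian.
20 September 1950 Gregorian − 13 days → 7 September 1950 Julian.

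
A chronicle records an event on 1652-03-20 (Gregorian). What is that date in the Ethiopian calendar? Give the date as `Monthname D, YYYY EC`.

Megabit 14, 1644 EC

Both dates share Julian Day Number 2324520; in the Ethiopian calendar that is 14 Megabit 1644 EC.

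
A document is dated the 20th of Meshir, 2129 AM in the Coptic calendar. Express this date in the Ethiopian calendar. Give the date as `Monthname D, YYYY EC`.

The source date corresponds to 2 March 2413 in the Gregorian calendar (JDN 2602451).
That day falls on 20 Yekatit 2405 EC in the Ethiopian calendar.

Yekatit 20, 2405 EC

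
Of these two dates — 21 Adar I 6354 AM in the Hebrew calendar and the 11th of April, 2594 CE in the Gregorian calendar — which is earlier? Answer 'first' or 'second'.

Converting both to JDN: 2668562 vs 2668600; the smaller is the first.

first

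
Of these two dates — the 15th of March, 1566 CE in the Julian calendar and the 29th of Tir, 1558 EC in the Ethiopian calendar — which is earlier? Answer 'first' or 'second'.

The two dates have Julian Day Numbers 2293113 and 2293063 respectively.
Since 2293063 < 2293113, the second date comes first.

second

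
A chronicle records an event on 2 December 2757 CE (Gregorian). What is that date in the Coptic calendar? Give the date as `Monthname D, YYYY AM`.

Julian Day Number of the source date = 2728369.
Converting JDN 2728369 to the Coptic calendar gives 17 Hathor 2474 AM.

Hathor 17, 2474 AM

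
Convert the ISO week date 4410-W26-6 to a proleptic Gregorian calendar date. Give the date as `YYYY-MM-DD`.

ISO week 1 of 4410 is the week containing the first Thursday of 4410.
Week 26, day 6 (Saturday) lands on 4410-07-03.

4410-07-03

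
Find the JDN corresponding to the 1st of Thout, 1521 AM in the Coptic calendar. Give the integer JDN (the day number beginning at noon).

In the Gregorian calendar the same day is 10 September 1804.
JDN 2451545 is 1 January 2000 CE (Gregorian); the target day is −71335 days from there, so JDN = 2380210.

2380210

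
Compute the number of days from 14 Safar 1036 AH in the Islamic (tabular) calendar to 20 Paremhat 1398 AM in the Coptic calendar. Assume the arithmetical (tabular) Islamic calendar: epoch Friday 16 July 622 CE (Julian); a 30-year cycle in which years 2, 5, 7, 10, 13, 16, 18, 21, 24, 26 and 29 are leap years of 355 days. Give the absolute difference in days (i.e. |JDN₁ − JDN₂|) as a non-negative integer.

20231

JDN of the first date = 2315252.
JDN of the second date = 2335483.
|2335483 − 2315252| = 20231.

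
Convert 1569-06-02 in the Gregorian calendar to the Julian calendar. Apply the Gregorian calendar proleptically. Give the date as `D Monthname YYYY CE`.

The Julian–Gregorian offset here is 10 days (Julian trailing).
2 June 1569 Gregorian − 10 days → 23 May 1569 Julian.

23 May 1569 CE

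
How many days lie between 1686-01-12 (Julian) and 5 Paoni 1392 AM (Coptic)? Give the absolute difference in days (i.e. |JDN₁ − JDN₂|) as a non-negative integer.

3514

First date → JDN 2336881; second date → JDN 2333367.
The interval is |2336881 − 2333367| = 3514 days.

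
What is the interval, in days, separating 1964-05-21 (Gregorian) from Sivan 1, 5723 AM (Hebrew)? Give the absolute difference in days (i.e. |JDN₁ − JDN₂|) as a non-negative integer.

JDN of the first date = 2438537.
JDN of the second date = 2438174.
|2438174 − 2438537| = 363.

363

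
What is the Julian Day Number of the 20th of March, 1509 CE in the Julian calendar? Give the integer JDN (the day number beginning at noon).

2272299

Equivalently 30 March 1509 (proleptic Gregorian).
JDN 2451545 is 1 January 2000 CE (Gregorian); the target day is −179246 days from there, so JDN = 2272299.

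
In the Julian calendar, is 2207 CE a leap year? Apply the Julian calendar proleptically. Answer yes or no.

no

2207 mod 4 = 3, so it is a common year in the Julian calendar.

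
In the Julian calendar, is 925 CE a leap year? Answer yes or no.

925 mod 4 = 1, so it is a common year in the Julian calendar.

no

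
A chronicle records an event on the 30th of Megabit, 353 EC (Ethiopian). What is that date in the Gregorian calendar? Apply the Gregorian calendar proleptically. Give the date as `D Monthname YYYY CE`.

27 March 361 CE

Julian Day Number of the source date = 1852998.
Converting JDN 1852998 to the Gregorian calendar gives 27 March 361 CE.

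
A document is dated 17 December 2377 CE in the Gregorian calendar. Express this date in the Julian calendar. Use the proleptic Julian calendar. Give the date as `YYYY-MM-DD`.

The Julian–Gregorian offset here is 16 days (Julian trailing).
17 December 2377 Gregorian − 16 days → 1 December 2377 Julian.

2377-12-01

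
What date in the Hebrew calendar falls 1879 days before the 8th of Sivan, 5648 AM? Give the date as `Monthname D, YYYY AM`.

Adar II 18, 5643 AM

The starting date is JDN 2410776; 2410776 − 1879 = 2408897.
JDN 2408897 corresponds to Adar II 18, 5643 AM.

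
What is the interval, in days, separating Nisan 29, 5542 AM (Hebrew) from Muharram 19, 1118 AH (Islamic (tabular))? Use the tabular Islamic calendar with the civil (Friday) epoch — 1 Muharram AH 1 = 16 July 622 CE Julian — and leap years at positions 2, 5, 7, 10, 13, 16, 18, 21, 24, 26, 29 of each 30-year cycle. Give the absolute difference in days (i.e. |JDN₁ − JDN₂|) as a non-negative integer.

First date → JDN 2372025; second date → JDN 2344286.
The interval is |2372025 − 2344286| = 27739 days.

27739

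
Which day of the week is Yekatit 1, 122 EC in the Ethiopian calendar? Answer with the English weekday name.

Wednesday

This is JDN 1768566 (25 January 130 Gregorian).
JDN 1768566 mod 7 = 2, and JDN 0 was a Monday, so this is a Wednesday.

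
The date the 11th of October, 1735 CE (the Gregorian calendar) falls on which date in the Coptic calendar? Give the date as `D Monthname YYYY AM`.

Both dates share Julian Day Number 2355039; in the Coptic calendar that is 2 Paopi 1452 AM.

2 Paopi 1452 AM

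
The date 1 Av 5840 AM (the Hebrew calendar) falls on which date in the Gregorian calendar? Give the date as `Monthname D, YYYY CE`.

Julian Day Number of the source date = 2480963.
Converting JDN 2480963 to the Gregorian calendar gives 17 July 2080 CE.

July 17, 2080 CE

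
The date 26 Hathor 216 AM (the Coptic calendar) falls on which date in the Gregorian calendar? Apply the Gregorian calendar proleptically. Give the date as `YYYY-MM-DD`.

0499-11-24

Both dates share Julian Day Number 1903644; in the Gregorian calendar that is 24 November 499 CE.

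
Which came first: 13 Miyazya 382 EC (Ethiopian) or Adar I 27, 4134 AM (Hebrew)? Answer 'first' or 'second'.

First date → JDN 1863603; second date → JDN 1857717.
JDN 1857717 < JDN 1863603, so the second date is earlier.

second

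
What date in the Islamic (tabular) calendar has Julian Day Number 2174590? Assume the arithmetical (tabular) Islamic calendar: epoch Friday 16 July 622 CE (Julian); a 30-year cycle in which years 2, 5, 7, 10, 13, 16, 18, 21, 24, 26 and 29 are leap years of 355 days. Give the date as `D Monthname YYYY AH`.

The proleptic Gregorian equivalent of JDN 2174590 is 21 September 1241.
In the tabular Islamic calendar that day is 6 Rabi' al-Awwal 639 AH.

6 Rabi' al-Awwal 639 AH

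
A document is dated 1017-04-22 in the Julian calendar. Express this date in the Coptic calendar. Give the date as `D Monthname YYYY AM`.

Julian Day Number of the source date = 2092629.
Converting JDN 2092629 to the Coptic calendar gives 27 Parmouti 733 AM.

27 Parmouti 733 AM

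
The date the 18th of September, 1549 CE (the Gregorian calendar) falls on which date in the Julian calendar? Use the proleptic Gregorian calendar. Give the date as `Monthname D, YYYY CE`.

At this point the Julian calendar is 10 days behind the Gregorian.
18 September 1549 Gregorian − 10 days → 8 September 1549 Julian.

September 8, 1549 CE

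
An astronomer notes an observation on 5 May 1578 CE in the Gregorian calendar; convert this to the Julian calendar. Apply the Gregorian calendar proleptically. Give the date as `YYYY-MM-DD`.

1578-04-25

At this point the Julian calendar is 10 days behind the Gregorian.
5 May 1578 Gregorian − 10 days → 25 April 1578 Julian.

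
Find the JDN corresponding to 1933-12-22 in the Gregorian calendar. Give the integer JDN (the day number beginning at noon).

JDN 2299161 is 15 October 1582 CE (Gregorian); the target day is +128268 days from there, so JDN = 2427429.

2427429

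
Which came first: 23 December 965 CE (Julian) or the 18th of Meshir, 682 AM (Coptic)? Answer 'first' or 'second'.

first

First date → JDN 2073881; second date → JDN 2073932.
JDN 2073881 < JDN 2073932, so the first date is earlier.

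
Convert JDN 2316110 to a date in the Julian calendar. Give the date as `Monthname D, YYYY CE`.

March 1, 1629 CE

JDN 2316110 is 11 March 1629 in the Gregorian calendar.
In the Julian calendar that day is March 1, 1629 CE.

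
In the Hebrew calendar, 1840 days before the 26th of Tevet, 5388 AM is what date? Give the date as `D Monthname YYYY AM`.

16 Tevet 5383 AM

The starting date is JDN 2315676; 2315676 − 1840 = 2313836.
JDN 2313836 corresponds to 16 Tevet 5383 AM.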